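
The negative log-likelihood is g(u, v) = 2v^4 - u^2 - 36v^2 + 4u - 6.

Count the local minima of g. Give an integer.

g separates as a function of u plus a function of v, so ∇g=0 decouples.
∂g/∂u = -2(u - 2) = 0 at u ∈ {2}; ∂g/∂v = 8v(v - 3)(v + 3) = 0 at v ∈ {-3, 0, 3}.
The Hessian is diagonal: diag(g_uu, g_vv). Second derivatives: g_uu(2)=-2; g_vv(-3)=144, g_vv(0)=-72, g_vv(3)=144.
Local minima occur where both diagonal entries positive: none. Count: 0.

0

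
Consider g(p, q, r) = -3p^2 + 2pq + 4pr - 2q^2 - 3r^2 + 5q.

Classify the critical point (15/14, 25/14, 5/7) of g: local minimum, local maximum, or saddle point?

The Hessian is constant: H = [[-6, 2, 4], [2, -4, 0], [4, 0, -6]].
Leading principal minors: Δ₁ = -6, Δ₂ = 20, Δ₃ = -56.
The minors alternate sign starting negative (−, +, −), so H is negative definite: a local maximum.

local maximum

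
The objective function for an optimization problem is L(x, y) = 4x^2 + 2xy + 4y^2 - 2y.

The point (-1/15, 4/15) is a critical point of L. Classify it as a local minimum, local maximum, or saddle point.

local minimum

The Hessian of L is constant: H = [[8, 2], [2, 8]].
det(H) = 8·8 − 2² = 60.
det(H) > 0 and tr(H) = 16 > 0, so H is positive definite and the point is a local minimum.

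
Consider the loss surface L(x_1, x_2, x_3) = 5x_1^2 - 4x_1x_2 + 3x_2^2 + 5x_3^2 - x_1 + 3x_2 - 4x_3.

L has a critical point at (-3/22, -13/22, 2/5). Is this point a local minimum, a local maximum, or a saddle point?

The Hessian is constant: H = [[10, -4, 0], [-4, 6, 0], [0, 0, 10]].
Leading principal minors: Δ₁ = 10, Δ₂ = 44, Δ₃ = 440.
All leading minors are positive, so H is positive definite: a local minimum.

local minimum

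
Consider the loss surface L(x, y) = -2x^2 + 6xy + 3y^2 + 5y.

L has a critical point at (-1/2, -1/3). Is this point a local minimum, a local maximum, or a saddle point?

The Hessian of L is constant: H = [[-4, 6], [6, 6]].
det(H) = (-4)·6 − 6² = -60.
Since det(H) < 0, H is indefinite and the critical point is a saddle point.

saddle point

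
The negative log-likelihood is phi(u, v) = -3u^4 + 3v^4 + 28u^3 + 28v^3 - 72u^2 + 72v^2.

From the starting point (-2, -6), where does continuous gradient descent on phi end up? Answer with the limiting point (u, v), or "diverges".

diverges

phi is separable, so gradient descent decouples: u follows -∂phi/∂u, v follows -∂phi/∂v.
∂phi/∂u = -12u(u - 4)(u - 3); at u=-2 this is 720, so u decreases.
∂phi/∂v = 12v(v + 3)(v + 4); at v=-6 this is -432, so v increases.
The u-coordinate has no critical point in that direction and runs off to infinity.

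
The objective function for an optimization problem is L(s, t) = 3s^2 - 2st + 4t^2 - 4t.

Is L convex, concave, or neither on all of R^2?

convex

L is quadratic, so its Hessian is the constant matrix H = [[6, -2], [-2, 8]].
det(H) = 44, tr(H) = 14.
det(H) > 0 and tr(H) > 0, so H is positive definite everywhere: convex.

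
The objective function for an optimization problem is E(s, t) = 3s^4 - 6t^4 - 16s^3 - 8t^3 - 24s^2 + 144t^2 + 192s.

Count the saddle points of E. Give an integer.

5

E separates as a function of s plus a function of t, so ∇E=0 decouples.
∂E/∂s = 12(s - 4)(s - 2)(s + 2) = 0 at s ∈ {-2, 2, 4}; ∂E/∂t = -24t(t - 3)(t + 4) = 0 at t ∈ {-4, 0, 3}.
The Hessian is diagonal: diag(E_ss, E_tt). Second derivatives: E_ss(-2)=288, E_ss(2)=-96, E_ss(4)=144; E_tt(-4)=-672, E_tt(0)=288, E_tt(3)=-504.
Saddle points occur where the two diagonal entries have opposite signs: (-2, -4), (-2, 3), (2, 0), (4, -4), (4, 3). Count: 5.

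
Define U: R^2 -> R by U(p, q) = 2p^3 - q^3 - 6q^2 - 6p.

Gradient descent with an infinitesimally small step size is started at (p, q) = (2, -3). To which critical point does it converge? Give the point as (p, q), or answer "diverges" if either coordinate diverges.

U is separable, so gradient descent decouples: p follows -∂U/∂p, q follows -∂U/∂q.
∂U/∂p = 6(p - 1)(p + 1); at p=2 this is 18, so p decreases.
∂U/∂q = -3q(q + 4); at q=-3 this is 9, so q decreases.
p converges to its nearest critical value 1 (a local min of the p-part); q converges to -4. The iterate converges to (1, -4).

(1, -4)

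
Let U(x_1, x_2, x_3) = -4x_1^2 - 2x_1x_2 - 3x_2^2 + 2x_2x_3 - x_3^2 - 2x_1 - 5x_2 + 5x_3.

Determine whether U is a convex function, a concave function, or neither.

concave

U is quadratic, so its Hessian is the constant matrix H = [[-8, -2, 0], [-2, -6, 2], [0, 2, -2]].
Leading principal minors: -8, 44, -56.
Signs alternate −, +, − ⇒ H ≺ 0 ⇒ concave.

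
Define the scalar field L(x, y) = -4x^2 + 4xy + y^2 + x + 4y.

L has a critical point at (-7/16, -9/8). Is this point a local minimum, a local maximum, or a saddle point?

The Hessian of L is constant: H = [[-8, 4], [4, 2]].
det(H) = (-8)·2 − 4² = -32.
Since det(H) < 0, H is indefinite and the critical point is a saddle point.

saddle point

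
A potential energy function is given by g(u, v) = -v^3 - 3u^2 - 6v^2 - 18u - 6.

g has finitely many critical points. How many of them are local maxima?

1

g separates as a function of u plus a function of v, so ∇g=0 decouples.
∂g/∂u = -6(u + 3) = 0 at u ∈ {-3}; ∂g/∂v = -3v(v + 4) = 0 at v ∈ {-4, 0}.
The Hessian is diagonal: diag(g_uu, g_vv). Second derivatives: g_uu(-3)=-6; g_vv(-4)=12, g_vv(0)=-12.
Local maxima occur where both diagonal entries negative: (-3, 0). Count: 1.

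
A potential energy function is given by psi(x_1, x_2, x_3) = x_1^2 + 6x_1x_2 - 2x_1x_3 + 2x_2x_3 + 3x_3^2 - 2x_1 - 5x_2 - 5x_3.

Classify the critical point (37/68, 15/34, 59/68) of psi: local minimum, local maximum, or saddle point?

The Hessian is constant: H = [[2, 6, -2], [6, 0, 2], [-2, 2, 6]].
Leading principal minors: Δ₁ = 2, Δ₂ = -36, Δ₃ = -272.
The minors fit neither the all-positive nor the alternating-sign pattern, so H is indefinite: a saddle point.

saddle point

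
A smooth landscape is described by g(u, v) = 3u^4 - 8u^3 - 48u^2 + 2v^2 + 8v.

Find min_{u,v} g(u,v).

-520

g(u,v) separates as P(u) + Q(v), so its minimum is min P + min Q.
P'(u) = 12u(u - 4)(u + 2) vanishes at u ∈ {-2, 0, 4}; Q'(v) = 4v + 8 vanishes at v ∈ {-2}.
Local minima of P (where P''>0): P(-2)=-80, P(4)=-512. Local minima of Q: Q(-2)=-8.
So the global minimum of g is P(4) + Q(-2) = -512 − 8 = -520, attained at (4, -2).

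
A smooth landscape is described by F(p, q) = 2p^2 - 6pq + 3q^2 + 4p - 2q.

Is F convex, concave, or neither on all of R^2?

neither

F is quadratic, so its Hessian is the constant matrix H = [[4, -6], [-6, 6]].
det(H) = -12, tr(H) = 10.
det(H) < 0, so H is indefinite: neither convex nor concave.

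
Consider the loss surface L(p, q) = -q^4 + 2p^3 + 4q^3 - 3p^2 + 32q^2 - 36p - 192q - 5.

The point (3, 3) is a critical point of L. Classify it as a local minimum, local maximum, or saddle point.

local minimum

The mixed partial ∂²L/∂p∂q is 0, so the Hessian at any point is diag(L_pp, L_qq) = diag(6(2p - 1), 4(-3q^2 + 6q + 16)).
At (3, 3): H = diag(30, 28).
Both eigenvalues are positive, so H is positive definite: a local minimum.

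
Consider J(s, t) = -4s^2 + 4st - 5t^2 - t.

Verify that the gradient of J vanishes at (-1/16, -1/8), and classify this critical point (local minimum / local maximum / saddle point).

∇J = (-8s + 4t, 4s - 10t - 1); substituting (-1/16, -1/8) gives ∇J = (0, 0), so (-1/16, -1/8) is indeed a critical point.
The Hessian of J is constant: H = [[-8, 4], [4, -10]].
det(H) = (-8)·(-10) − 4² = 64.
det(H) > 0 and tr(H) = -18 < 0, so H is negative definite and the point is a local maximum.

local maximum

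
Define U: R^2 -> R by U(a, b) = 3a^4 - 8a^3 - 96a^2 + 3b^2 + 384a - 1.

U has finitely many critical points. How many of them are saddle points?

1

U separates as a function of a plus a function of b, so ∇U=0 decouples.
∂U/∂a = 12(a - 4)(a - 2)(a + 4) = 0 at a ∈ {-4, 2, 4}; ∂U/∂b = 6b = 0 at b ∈ {0}.
The Hessian is diagonal: diag(U_aa, U_bb). Second derivatives: U_aa(-4)=576, U_aa(2)=-144, U_aa(4)=192; U_bb(0)=6.
Saddle points occur where the two diagonal entries have opposite signs: (2, 0). Count: 1.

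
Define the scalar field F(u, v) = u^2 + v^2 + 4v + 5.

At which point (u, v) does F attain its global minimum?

F(u,v) separates as P(u) + Q(v) + 5, so its minimum is min P + min Q + 5.
P'(u) = 2u vanishes at u ∈ {0}; Q'(v) = 2v + 4 vanishes at v ∈ {-2}.
Local minima of P (where P''>0): P(0)=0. Local minima of Q: Q(-2)=-4.
So the global minimum of F is P(0) + Q(-2) + 5 = 0 − 4 + 5 = 1, attained at (0, -2).

(0, -2)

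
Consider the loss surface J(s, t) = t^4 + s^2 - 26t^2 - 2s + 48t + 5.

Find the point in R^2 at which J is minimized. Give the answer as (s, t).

(1, -4)

J(s,t) separates as P(s) + Q(t) + 5, so its minimum is min P + min Q + 5.
P'(s) = 2s - 2 vanishes at s ∈ {1}; Q'(t) = 4(t - 3)(t - 1)(t + 4) vanishes at t ∈ {-4, 1, 3}.
Local minima of P (where P''>0): P(1)=-1. Local minima of Q: Q(-4)=-352, Q(3)=-9.
So the global minimum of J is P(1) + Q(-4) + 5 = -1 − 352 + 5 = -348, attained at (1, -4).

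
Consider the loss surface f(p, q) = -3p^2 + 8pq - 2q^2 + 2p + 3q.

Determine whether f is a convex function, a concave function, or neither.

f is quadratic, so its Hessian is the constant matrix H = [[-6, 8], [8, -4]].
det(H) = -40, tr(H) = -10.
det(H) < 0, so H is indefinite: neither convex nor concave.

neither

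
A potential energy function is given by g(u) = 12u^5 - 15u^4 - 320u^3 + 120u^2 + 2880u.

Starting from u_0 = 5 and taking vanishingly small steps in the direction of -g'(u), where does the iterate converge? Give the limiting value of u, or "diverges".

4

g'(u) = 60(u - 4)(u - 2)(u + 2)(u + 3), so g'(5) = 10080.
Gradient descent moves in the -g' direction, i.e. u is decreasing.
The nearest critical point in that direction is u = 4, where g'' = 5040 > 0 (a local minimum). The iterate converges there.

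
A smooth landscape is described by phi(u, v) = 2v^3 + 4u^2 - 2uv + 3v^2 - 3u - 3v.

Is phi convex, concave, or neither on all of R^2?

The term 2v^3 is cubic, so the Hessian is not constant.
∂²phi/∂v² = 12v + 6, which takes both signs as v varies (negative for sufficiently negative v). A diagonal entry of the Hessian changing sign means the Hessian is neither positive- nor negative-semidefinite on all of R^2.

neither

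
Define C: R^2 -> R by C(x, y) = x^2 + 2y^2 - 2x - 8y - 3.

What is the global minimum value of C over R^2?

C(x,y) separates as P(x) + Q(y) − 3, so its minimum is min P + min Q − 3.
P'(x) = 2x - 2 vanishes at x ∈ {1}; Q'(y) = 4y - 8 vanishes at y ∈ {2}.
Local minima of P (where P''>0): P(1)=-1. Local minima of Q: Q(2)=-8.
So the global minimum of C is P(1) + Q(2) − 3 = -1 − 8 − 3 = -12, attained at (1, 2).

-12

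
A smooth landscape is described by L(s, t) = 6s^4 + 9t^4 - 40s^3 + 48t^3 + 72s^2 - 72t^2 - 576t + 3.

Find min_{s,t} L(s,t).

L(s,t) separates as P(s) + Q(t) + 3, so its minimum is min P + min Q + 3.
P'(s) = 24s(s - 3)(s - 2) vanishes at s ∈ {0, 2, 3}; Q'(t) = 36(t - 2)(t + 2)(t + 4) vanishes at t ∈ {-4, -2, 2}.
Local minima of P (where P''>0): P(0)=0, P(3)=54. Local minima of Q: Q(-4)=384, Q(2)=-912.
So the global minimum of L is P(0) + Q(2) + 3 = 0 − 912 + 3 = -909, attained at (0, 2).

-909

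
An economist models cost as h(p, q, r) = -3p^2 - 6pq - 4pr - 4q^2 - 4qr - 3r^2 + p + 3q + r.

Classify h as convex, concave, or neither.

concave

h is quadratic, so its Hessian is the constant matrix H = [[-6, -6, -4], [-6, -8, -4], [-4, -4, -6]].
Leading principal minors: -6, 12, -40.
Signs alternate −, +, − ⇒ H ≺ 0 ⇒ concave.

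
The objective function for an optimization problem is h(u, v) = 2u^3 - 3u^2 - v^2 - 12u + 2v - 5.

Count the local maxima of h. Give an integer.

h separates as a function of u plus a function of v, so ∇h=0 decouples.
∂h/∂u = 6(u - 2)(u + 1) = 0 at u ∈ {-1, 2}; ∂h/∂v = -2(v - 1) = 0 at v ∈ {1}.
The Hessian is diagonal: diag(h_uu, h_vv). Second derivatives: h_uu(-1)=-18, h_uu(2)=18; h_vv(1)=-2.
Local maxima occur where both diagonal entries negative: (-1, 1). Count: 1.

1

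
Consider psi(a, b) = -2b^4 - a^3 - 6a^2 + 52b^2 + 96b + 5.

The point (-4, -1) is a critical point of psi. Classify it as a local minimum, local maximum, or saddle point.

The mixed partial ∂²psi/∂a∂b is 0, so the Hessian at any point is diag(psi_aa, psi_bb) = diag(-6(a + 2), 8(-3b^2 + 13)).
At (-4, -1): H = diag(12, 80).
Both eigenvalues are positive, so H is positive definite: a local minimum.

local minimum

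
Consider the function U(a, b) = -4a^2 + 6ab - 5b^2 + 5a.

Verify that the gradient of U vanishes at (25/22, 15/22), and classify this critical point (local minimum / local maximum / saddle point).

local maximum

∇U = (-8a + 6b + 5, 6a - 10b); substituting (25/22, 15/22) gives ∇U = (0, 0), so (25/22, 15/22) is indeed a critical point.
The Hessian of U is constant: H = [[-8, 6], [6, -10]].
det(H) = (-8)·(-10) − 6² = 44.
det(H) > 0 and tr(H) = -18 < 0, so H is negative definite and the point is a local maximum.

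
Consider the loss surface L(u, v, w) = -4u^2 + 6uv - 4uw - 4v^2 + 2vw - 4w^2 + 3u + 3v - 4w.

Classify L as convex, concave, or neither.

concave

L is quadratic, so its Hessian is the constant matrix H = [[-8, 6, -4], [6, -8, 2], [-4, 2, -8]].
Leading principal minors: -8, 28, -160.
Signs alternate −, +, − ⇒ H ≺ 0 ⇒ concave.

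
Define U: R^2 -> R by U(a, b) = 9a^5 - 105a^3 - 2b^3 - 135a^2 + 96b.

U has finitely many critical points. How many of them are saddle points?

U separates as a function of a plus a function of b, so ∇U=0 decouples.
∂U/∂a = 45a(a - 3)(a + 1)(a + 2) = 0 at a ∈ {-2, -1, 0, 3}; ∂U/∂b = -6(b - 4)(b + 4) = 0 at b ∈ {-4, 4}.
The Hessian is diagonal: diag(U_aa, U_bb). Second derivatives: U_aa(-2)=-450, U_aa(-1)=180, U_aa(0)=-270, U_aa(3)=2700; U_bb(-4)=48, U_bb(4)=-48.
Saddle points occur where the two diagonal entries have opposite signs: (-2, -4), (-1, 4), (0, -4), (3, 4). Count: 4.

4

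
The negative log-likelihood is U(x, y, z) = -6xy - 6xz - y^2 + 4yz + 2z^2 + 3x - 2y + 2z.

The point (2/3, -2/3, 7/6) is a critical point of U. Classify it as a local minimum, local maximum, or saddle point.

saddle point

The Hessian is constant: H = [[0, -6, -6], [-6, -2, 4], [-6, 4, 4]].
Leading principal minors: Δ₁ = 0, Δ₂ = -36, Δ₃ = 216.
The minors fit neither the all-positive nor the alternating-sign pattern, so H is indefinite: a saddle point.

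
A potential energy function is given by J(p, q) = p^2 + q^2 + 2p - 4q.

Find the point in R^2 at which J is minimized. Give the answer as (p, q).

J(p,q) separates as A(p) + B(q), so its minimum is min A + min B.
A'(p) = 2p + 2 vanishes at p ∈ {-1}; B'(q) = 2q - 4 vanishes at q ∈ {2}.
Local minima of A (where A''>0): A(-1)=-1. Local minima of B: B(2)=-4.
So the global minimum of J is A(-1) + B(2) = -1 − 4 = -5, attained at (-1, 2).

(-1, 2)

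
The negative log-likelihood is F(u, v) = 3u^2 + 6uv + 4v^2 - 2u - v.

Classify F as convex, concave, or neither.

F is quadratic, so its Hessian is the constant matrix H = [[6, 6], [6, 8]].
det(H) = 12, tr(H) = 14.
det(H) > 0 and tr(H) > 0, so H is positive definite everywhere: convex.

convex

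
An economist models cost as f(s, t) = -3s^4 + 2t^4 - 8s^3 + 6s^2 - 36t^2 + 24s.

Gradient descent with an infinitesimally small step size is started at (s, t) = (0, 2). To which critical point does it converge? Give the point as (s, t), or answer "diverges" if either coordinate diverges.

(-1, 3)

f is separable, so gradient descent decouples: s follows -∂f/∂s, t follows -∂f/∂t.
∂f/∂s = -12(s - 1)(s + 1)(s + 2); at s=0 this is 24, so s decreases.
∂f/∂t = 8t(t - 3)(t + 3); at t=2 this is -80, so t increases.
s converges to its nearest critical value -1 (a local min of the s-part); t converges to 3. The iterate converges to (-1, 3).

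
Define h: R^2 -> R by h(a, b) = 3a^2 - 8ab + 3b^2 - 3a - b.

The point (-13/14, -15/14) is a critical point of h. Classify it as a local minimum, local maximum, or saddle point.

The Hessian of h is constant: H = [[6, -8], [-8, 6]].
det(H) = 6·6 − (-8)² = -28.
Since det(H) < 0, H is indefinite and the critical point is a saddle point.

saddle point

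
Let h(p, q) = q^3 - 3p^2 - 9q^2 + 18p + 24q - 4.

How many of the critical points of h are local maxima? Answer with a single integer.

1

h separates as a function of p plus a function of q, so ∇h=0 decouples.
∂h/∂p = -6(p - 3) = 0 at p ∈ {3}; ∂h/∂q = 3(q - 4)(q - 2) = 0 at q ∈ {2, 4}.
The Hessian is diagonal: diag(h_pp, h_qq). Second derivatives: h_pp(3)=-6; h_qq(2)=-6, h_qq(4)=6.
Local maxima occur where both diagonal entries negative: (3, 2). Count: 1.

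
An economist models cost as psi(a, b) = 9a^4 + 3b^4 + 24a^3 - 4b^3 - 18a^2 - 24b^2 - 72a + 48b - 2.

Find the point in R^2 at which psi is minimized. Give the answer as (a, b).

psi(a,b) separates as P(a) + Q(b) − 2, so its minimum is min P + min Q − 2.
P'(a) = 36(a - 1)(a + 1)(a + 2) vanishes at a ∈ {-2, -1, 1}; Q'(b) = 12(b - 2)(b - 1)(b + 2) vanishes at b ∈ {-2, 1, 2}.
Local minima of P (where P''>0): P(-2)=24, P(1)=-57. Local minima of Q: Q(-2)=-112, Q(2)=16.
So the global minimum of psi is P(1) + Q(-2) − 2 = -57 − 112 − 2 = -171, attained at (1, -2).

(1, -2)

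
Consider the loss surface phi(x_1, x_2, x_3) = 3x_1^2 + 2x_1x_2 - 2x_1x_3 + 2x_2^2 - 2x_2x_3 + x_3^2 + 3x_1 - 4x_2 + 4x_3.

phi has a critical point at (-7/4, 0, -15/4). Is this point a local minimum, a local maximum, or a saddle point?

The Hessian is constant: H = [[6, 2, -2], [2, 4, -2], [-2, -2, 2]].
Leading principal minors: Δ₁ = 6, Δ₂ = 20, Δ₃ = 16.
All leading minors are positive, so H is positive definite: a local minimum.

local minimum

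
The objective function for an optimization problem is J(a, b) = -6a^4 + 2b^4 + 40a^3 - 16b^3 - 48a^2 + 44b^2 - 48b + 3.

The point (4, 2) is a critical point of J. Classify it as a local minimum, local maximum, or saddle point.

local maximum

The mixed partial ∂²J/∂a∂b is 0, so the Hessian at any point is diag(J_aa, J_bb) = diag(24(-3a^2 + 10a - 4), 8(3b^2 - 12b + 11)).
At (4, 2): H = diag(-288, -8).
Both eigenvalues are negative, so H is negative definite: a local maximum.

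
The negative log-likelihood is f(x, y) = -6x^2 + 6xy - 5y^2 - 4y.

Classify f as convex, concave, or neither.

concave

f is quadratic, so its Hessian is the constant matrix H = [[-12, 6], [6, -10]].
det(H) = 84, tr(H) = -22.
det(H) > 0 and tr(H) < 0, so H is negative definite everywhere: concave.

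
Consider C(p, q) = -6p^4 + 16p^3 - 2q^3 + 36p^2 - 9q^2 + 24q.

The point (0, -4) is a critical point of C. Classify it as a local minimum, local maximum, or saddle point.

The mixed partial ∂²C/∂p∂q is 0, so the Hessian at any point is diag(C_pp, C_qq) = diag(24(-3p^2 + 4p + 3), -6(2q + 3)).
At (0, -4): H = diag(72, 30).
Both eigenvalues are positive, so H is positive definite: a local minimum.

local minimum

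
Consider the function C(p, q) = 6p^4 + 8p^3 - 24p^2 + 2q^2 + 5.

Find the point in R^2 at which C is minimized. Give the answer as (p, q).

(-2, 0)

C(p,q) separates as A(p) + B(q) + 5, so its minimum is min A + min B + 5.
A'(p) = 24p(p - 1)(p + 2) vanishes at p ∈ {-2, 0, 1}; B'(q) = 4q vanishes at q ∈ {0}.
Local minima of A (where A''>0): A(-2)=-64, A(1)=-10. Local minima of B: B(0)=0.
So the global minimum of C is A(-2) + B(0) + 5 = -64 + 0 + 5 = -59, attained at (-2, 0).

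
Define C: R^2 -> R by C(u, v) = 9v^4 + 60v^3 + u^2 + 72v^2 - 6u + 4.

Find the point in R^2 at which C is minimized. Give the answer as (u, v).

C(u,v) separates as P(u) + Q(v) + 4, so its minimum is min P + min Q + 4.
P'(u) = 2u - 6 vanishes at u ∈ {3}; Q'(v) = 36v(v + 1)(v + 4) vanishes at v ∈ {-4, -1, 0}.
Local minima of P (where P''>0): P(3)=-9. Local minima of Q: Q(-4)=-384, Q(0)=0.
So the global minimum of C is P(3) + Q(-4) + 4 = -9 − 384 + 4 = -389, attained at (3, -4).

(3, -4)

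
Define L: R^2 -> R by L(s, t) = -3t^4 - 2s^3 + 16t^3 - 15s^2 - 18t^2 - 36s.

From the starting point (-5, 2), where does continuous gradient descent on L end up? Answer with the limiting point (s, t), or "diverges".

L is separable, so gradient descent decouples: s follows -∂L/∂s, t follows -∂L/∂t.
∂L/∂s = -6(s + 2)(s + 3); at s=-5 this is -36, so s increases.
∂L/∂t = -12t(t - 3)(t - 1); at t=2 this is 24, so t decreases.
s converges to its nearest critical value -3 (a local min of the s-part); t converges to 1. The iterate converges to (-3, 1).

(-3, 1)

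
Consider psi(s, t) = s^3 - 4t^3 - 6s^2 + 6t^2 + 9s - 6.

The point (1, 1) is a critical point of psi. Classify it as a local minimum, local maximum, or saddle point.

local maximum

The mixed partial ∂²psi/∂s∂t is 0, so the Hessian at any point is diag(psi_ss, psi_tt) = diag(6(s - 2), 12(-2t + 1)).
At (1, 1): H = diag(-6, -12).
Both eigenvalues are negative, so H is negative definite: a local maximum.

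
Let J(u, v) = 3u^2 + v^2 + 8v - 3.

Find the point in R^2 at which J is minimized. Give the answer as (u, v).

(0, -4)

J(u,v) separates as P(u) + Q(v) − 3, so its minimum is min P + min Q − 3.
P'(u) = 6u vanishes at u ∈ {0}; Q'(v) = 2v + 8 vanishes at v ∈ {-4}.
Local minima of P (where P''>0): P(0)=0. Local minima of Q: Q(-4)=-16.
So the global minimum of J is P(0) + Q(-4) − 3 = 0 − 16 − 3 = -19, attained at (0, -4).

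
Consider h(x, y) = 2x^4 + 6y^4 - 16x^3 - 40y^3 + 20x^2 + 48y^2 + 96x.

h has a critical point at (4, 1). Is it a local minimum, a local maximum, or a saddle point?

The mixed partial ∂²h/∂x∂y is 0, so the Hessian at any point is diag(h_xx, h_yy) = diag(8(3x^2 - 12x + 5), 24(3y^2 - 10y + 4)).
At (4, 1): H = diag(40, -72).
The eigenvalues have opposite signs, so H is indefinite: a saddle point.

saddle point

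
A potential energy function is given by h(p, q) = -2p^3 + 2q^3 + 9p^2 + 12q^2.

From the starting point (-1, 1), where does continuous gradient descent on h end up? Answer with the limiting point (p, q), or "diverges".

h is separable, so gradient descent decouples: p follows -∂h/∂p, q follows -∂h/∂q.
∂h/∂p = -6p(p - 3); at p=-1 this is -24, so p increases.
∂h/∂q = 6q(q + 4); at q=1 this is 30, so q decreases.
p converges to its nearest critical value 0 (a local min of the p-part); q converges to 0. The iterate converges to (0, 0).

(0, 0)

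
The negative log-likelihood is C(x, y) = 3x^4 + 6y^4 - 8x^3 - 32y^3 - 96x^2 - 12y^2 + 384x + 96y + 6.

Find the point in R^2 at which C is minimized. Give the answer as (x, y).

(-4, 4)

C(x,y) separates as P(x) + Q(y) + 6, so its minimum is min P + min Q + 6.
P'(x) = 12(x - 4)(x - 2)(x + 4) vanishes at x ∈ {-4, 2, 4}; Q'(y) = 24(y - 4)(y - 1)(y + 1) vanishes at y ∈ {-1, 1, 4}.
Local minima of P (where P''>0): P(-4)=-1792, P(4)=256. Local minima of Q: Q(-1)=-70, Q(4)=-320.
So the global minimum of C is P(-4) + Q(4) + 6 = -1792 − 320 + 6 = -2106, attained at (-4, 4).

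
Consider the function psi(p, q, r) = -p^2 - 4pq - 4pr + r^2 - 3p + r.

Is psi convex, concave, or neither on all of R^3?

neither

psi is quadratic, so its Hessian is the constant matrix H = [[-2, -4, -4], [-4, 0, 0], [-4, 0, 2]].
Leading principal minors: -2, -16, -32.
Neither pattern holds ⇒ H is indefinite ⇒ neither convex nor concave.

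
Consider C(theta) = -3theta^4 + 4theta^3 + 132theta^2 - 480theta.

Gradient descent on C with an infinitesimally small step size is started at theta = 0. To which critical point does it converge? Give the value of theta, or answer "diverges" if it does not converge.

C'(theta) = -12(theta - 4)(theta - 2)(theta + 5), so C'(0) = -480.
Gradient descent moves in the -C' direction, i.e. theta is increasing.
The nearest critical point in that direction is theta = 2, where C'' = 168 > 0 (a local minimum). The iterate converges there.

2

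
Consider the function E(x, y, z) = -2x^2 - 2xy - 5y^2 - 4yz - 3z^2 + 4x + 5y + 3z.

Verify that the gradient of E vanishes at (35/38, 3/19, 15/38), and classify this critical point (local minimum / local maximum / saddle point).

local maximum

∇E = (-4x - 2y + 4, -2x - 10y - 4z + 5, -4y - 6z + 3); substituting (35/38, 3/19, 15/38) gives ∇E = (0, 0, 0), so (35/38, 3/19, 15/38) is indeed a critical point.
The Hessian is constant: H = [[-4, -2, 0], [-2, -10, -4], [0, -4, -6]].
Leading principal minors: Δ₁ = -4, Δ₂ = 36, Δ₃ = -152.
The minors alternate sign starting negative (−, +, −), so H is negative definite: a local maximum.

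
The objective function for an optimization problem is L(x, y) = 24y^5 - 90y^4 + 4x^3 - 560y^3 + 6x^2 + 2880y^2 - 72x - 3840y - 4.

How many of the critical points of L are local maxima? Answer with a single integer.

2

L separates as a function of x plus a function of y, so ∇L=0 decouples.
∂L/∂x = 12(x - 2)(x + 3) = 0 at x ∈ {-3, 2}; ∂L/∂y = 120(y - 4)(y - 2)(y - 1)(y + 4) = 0 at y ∈ {-4, 1, 2, 4}.
The Hessian is diagonal: diag(L_xx, L_yy). Second derivatives: L_xx(-3)=-60, L_xx(2)=60; L_yy(-4)=-28800, L_yy(1)=1800, L_yy(2)=-1440, L_yy(4)=5760.
Local maxima occur where both diagonal entries negative: (-3, -4), (-3, 2). Count: 2.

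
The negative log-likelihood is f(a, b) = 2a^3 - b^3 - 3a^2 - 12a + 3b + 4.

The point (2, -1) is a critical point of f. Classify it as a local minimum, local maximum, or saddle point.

local minimum

The mixed partial ∂²f/∂a∂b is 0, so the Hessian at any point is diag(f_aa, f_bb) = diag(6(2a - 1), -6b).
At (2, -1): H = diag(18, 6).
Both eigenvalues are positive, so H is positive definite: a local minimum.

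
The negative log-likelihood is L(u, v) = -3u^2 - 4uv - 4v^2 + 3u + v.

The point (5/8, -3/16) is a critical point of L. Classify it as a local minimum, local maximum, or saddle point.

The Hessian of L is constant: H = [[-6, -4], [-4, -8]].
det(H) = (-6)·(-8) − (-4)² = 32.
det(H) > 0 and tr(H) = -14 < 0, so H is negative definite and the point is a local maximum.

local maximum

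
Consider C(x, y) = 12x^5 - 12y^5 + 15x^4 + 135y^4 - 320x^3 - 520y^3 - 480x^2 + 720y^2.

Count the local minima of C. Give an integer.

4

C separates as a function of x plus a function of y, so ∇C=0 decouples.
∂C/∂x = 60x(x - 4)(x + 1)(x + 4) = 0 at x ∈ {-4, -1, 0, 4}; ∂C/∂y = -60y(y - 4)(y - 3)(y - 2) = 0 at y ∈ {0, 2, 3, 4}.
The Hessian is diagonal: diag(C_xx, C_yy). Second derivatives: C_xx(-4)=-5760, C_xx(-1)=900, C_xx(0)=-960, C_xx(4)=9600; C_yy(0)=1440, C_yy(2)=-240, C_yy(3)=180, C_yy(4)=-480.
Local minima occur where both diagonal entries positive: (-1, 0), (-1, 3), (4, 0), (4, 3). Count: 4.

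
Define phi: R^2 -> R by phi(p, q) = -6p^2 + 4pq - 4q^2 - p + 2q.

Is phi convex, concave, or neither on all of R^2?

concave

phi is quadratic, so its Hessian is the constant matrix H = [[-12, 4], [4, -8]].
det(H) = 80, tr(H) = -20.
det(H) > 0 and tr(H) < 0, so H is negative definite everywhere: concave.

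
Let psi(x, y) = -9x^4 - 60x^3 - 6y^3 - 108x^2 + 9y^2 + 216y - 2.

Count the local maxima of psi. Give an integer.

2

psi separates as a function of x plus a function of y, so ∇psi=0 decouples.
∂psi/∂x = -36x(x + 2)(x + 3) = 0 at x ∈ {-3, -2, 0}; ∂psi/∂y = -18(y - 4)(y + 3) = 0 at y ∈ {-3, 4}.
The Hessian is diagonal: diag(psi_xx, psi_yy). Second derivatives: psi_xx(-3)=-108, psi_xx(-2)=72, psi_xx(0)=-216; psi_yy(-3)=126, psi_yy(4)=-126.
Local maxima occur where both diagonal entries negative: (-3, 4), (0, 4). Count: 2.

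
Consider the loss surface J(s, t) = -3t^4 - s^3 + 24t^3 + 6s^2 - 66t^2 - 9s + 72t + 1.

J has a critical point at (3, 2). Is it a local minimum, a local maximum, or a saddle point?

The mixed partial ∂²J/∂s∂t is 0, so the Hessian at any point is diag(J_ss, J_tt) = diag(6(-s + 2), 12(-3t^2 + 12t - 11)).
At (3, 2): H = diag(-6, 12).
The eigenvalues have opposite signs, so H is indefinite: a saddle point.

saddle point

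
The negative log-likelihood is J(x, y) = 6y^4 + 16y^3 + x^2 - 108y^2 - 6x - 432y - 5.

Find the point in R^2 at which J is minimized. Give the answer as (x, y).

(3, 3)

J(x,y) separates as P(x) + Q(y) − 5, so its minimum is min P + min Q − 5.
P'(x) = 2x - 6 vanishes at x ∈ {3}; Q'(y) = 24(y - 3)(y + 2)(y + 3) vanishes at y ∈ {-3, -2, 3}.
Local minima of P (where P''>0): P(3)=-9. Local minima of Q: Q(-3)=378, Q(3)=-1350.
So the global minimum of J is P(3) + Q(3) − 5 = -9 − 1350 − 5 = -1364, attained at (3, 3).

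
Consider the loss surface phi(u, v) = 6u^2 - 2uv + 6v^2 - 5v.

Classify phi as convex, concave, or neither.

phi is quadratic, so its Hessian is the constant matrix H = [[12, -2], [-2, 12]].
det(H) = 140, tr(H) = 24.
det(H) > 0 and tr(H) > 0, so H is positive definite everywhere: convex.

convex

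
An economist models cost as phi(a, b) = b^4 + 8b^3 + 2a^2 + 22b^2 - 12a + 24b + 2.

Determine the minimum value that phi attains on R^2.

phi(a,b) separates as P(a) + Q(b) + 2, so its minimum is min P + min Q + 2.
P'(a) = 4a - 12 vanishes at a ∈ {3}; Q'(b) = 4(b + 1)(b + 2)(b + 3) vanishes at b ∈ {-3, -2, -1}.
Local minima of P (where P''>0): P(3)=-18. Local minima of Q: Q(-3)=-9, Q(-1)=-9.
So the global minimum of phi is P(3) + Q(-3) + 2 = -18 − 9 + 2 = -25, attained at (3, -3).

-25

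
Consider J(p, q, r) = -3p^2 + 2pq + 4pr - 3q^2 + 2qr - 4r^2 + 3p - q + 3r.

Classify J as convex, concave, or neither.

concave

J is quadratic, so its Hessian is the constant matrix H = [[-6, 2, 4], [2, -6, 2], [4, 2, -8]].
Leading principal minors: -6, 32, -104.
Signs alternate −, +, − ⇒ H ≺ 0 ⇒ concave.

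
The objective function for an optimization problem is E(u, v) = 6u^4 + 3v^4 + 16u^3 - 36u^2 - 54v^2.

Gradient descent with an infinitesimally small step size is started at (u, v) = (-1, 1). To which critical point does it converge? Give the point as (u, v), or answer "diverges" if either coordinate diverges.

E is separable, so gradient descent decouples: u follows -∂E/∂u, v follows -∂E/∂v.
∂E/∂u = 24u(u - 1)(u + 3); at u=-1 this is 96, so u decreases.
∂E/∂v = 12v(v - 3)(v + 3); at v=1 this is -96, so v increases.
u converges to its nearest critical value -3 (a local min of the u-part); v converges to 3. The iterate converges to (-3, 3).

(-3, 3)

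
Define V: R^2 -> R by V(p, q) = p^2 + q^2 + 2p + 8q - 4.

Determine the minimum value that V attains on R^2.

-21

V(p,q) separates as A(p) + B(q) − 4, so its minimum is min A + min B − 4.
A'(p) = 2p + 2 vanishes at p ∈ {-1}; B'(q) = 2q + 8 vanishes at q ∈ {-4}.
Local minima of A (where A''>0): A(-1)=-1. Local minima of B: B(-4)=-16.
So the global minimum of V is A(-1) + B(-4) − 4 = -1 − 16 − 4 = -21, attained at (-1, -4).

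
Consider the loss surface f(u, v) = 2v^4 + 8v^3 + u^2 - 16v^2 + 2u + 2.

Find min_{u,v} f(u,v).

-255

f(u,v) separates as P(u) + Q(v) + 2, so its minimum is min P + min Q + 2.
P'(u) = 2u + 2 vanishes at u ∈ {-1}; Q'(v) = 8v(v - 1)(v + 4) vanishes at v ∈ {-4, 0, 1}.
Local minima of P (where P''>0): P(-1)=-1. Local minima of Q: Q(-4)=-256, Q(1)=-6.
So the global minimum of f is P(-1) + Q(-4) + 2 = -1 − 256 + 2 = -255, attained at (-1, -4).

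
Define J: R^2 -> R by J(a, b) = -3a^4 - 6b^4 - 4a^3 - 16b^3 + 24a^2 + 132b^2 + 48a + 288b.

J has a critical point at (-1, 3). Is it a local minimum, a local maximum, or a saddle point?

The mixed partial ∂²J/∂a∂b is 0, so the Hessian at any point is diag(J_aa, J_bb) = diag(12(-3a^2 - 2a + 4), 24(-3b^2 - 4b + 11)).
At (-1, 3): H = diag(36, -672).
The eigenvalues have opposite signs, so H is indefinite: a saddle point.

saddle point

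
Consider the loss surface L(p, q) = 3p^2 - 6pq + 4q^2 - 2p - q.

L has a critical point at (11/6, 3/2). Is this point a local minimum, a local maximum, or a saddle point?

The Hessian of L is constant: H = [[6, -6], [-6, 8]].
det(H) = 6·8 − (-6)² = 12.
det(H) > 0 and tr(H) = 14 > 0, so H is positive definite and the point is a local minimum.

local minimum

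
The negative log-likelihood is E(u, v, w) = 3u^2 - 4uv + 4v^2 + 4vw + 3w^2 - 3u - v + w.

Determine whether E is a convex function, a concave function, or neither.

E is quadratic, so its Hessian is the constant matrix H = [[6, -4, 0], [-4, 8, 4], [0, 4, 6]].
Leading principal minors: 6, 32, 96.
All positive ⇒ H ≻ 0 ⇒ convex.

convex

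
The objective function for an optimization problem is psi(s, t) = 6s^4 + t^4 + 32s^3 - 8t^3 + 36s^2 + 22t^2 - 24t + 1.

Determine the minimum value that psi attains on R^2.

-62

psi(s,t) separates as P(s) + Q(t) + 1, so its minimum is min P + min Q + 1.
P'(s) = 24s(s + 1)(s + 3) vanishes at s ∈ {-3, -1, 0}; Q'(t) = 4(t - 3)(t - 2)(t - 1) vanishes at t ∈ {1, 2, 3}.
Local minima of P (where P''>0): P(-3)=-54, P(0)=0. Local minima of Q: Q(1)=-9, Q(3)=-9.
So the global minimum of psi is P(-3) + Q(1) + 1 = -54 − 9 + 1 = -62, attained at (-3, 1).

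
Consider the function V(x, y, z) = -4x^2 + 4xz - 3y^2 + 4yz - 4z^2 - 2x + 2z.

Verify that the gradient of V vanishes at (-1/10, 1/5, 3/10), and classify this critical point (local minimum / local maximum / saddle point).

∇V = (-8x + 4z - 2, -6y + 4z, 4x + 4y - 8z + 2); substituting (-1/10, 1/5, 3/10) gives ∇V = (0, 0, 0), so (-1/10, 1/5, 3/10) is indeed a critical point.
The Hessian is constant: H = [[-8, 0, 4], [0, -6, 4], [4, 4, -8]].
Leading principal minors: Δ₁ = -8, Δ₂ = 48, Δ₃ = -160.
The minors alternate sign starting negative (−, +, −), so H is negative definite: a local maximum.

local maximum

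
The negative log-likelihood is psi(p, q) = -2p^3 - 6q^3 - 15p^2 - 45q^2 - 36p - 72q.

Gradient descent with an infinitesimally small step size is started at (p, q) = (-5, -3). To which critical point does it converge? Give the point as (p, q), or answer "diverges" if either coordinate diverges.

(-3, -4)

psi is separable, so gradient descent decouples: p follows -∂psi/∂p, q follows -∂psi/∂q.
∂psi/∂p = -6(p + 2)(p + 3); at p=-5 this is -36, so p increases.
∂psi/∂q = -18(q + 1)(q + 4); at q=-3 this is 36, so q decreases.
p converges to its nearest critical value -3 (a local min of the p-part); q converges to -4. The iterate converges to (-3, -4).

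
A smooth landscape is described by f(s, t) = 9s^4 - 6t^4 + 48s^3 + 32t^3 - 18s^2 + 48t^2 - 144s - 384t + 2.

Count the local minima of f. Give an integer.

f separates as a function of s plus a function of t, so ∇f=0 decouples.
∂f/∂s = 36(s - 1)(s + 1)(s + 4) = 0 at s ∈ {-4, -1, 1}; ∂f/∂t = -24(t - 4)(t - 2)(t + 2) = 0 at t ∈ {-2, 2, 4}.
The Hessian is diagonal: diag(f_ss, f_tt). Second derivatives: f_ss(-4)=540, f_ss(-1)=-216, f_ss(1)=360; f_tt(-2)=-576, f_tt(2)=192, f_tt(4)=-288.
Local minima occur where both diagonal entries positive: (-4, 2), (1, 2). Count: 2.

2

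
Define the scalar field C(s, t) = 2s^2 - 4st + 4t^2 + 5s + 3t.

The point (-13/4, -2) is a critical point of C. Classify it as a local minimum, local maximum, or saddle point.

The Hessian of C is constant: H = [[4, -4], [-4, 8]].
det(H) = 4·8 − (-4)² = 16.
det(H) > 0 and tr(H) = 12 > 0, so H is positive definite and the point is a local minimum.

local minimum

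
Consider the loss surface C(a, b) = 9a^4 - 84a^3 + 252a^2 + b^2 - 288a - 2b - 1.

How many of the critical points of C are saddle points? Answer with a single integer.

C separates as a function of a plus a function of b, so ∇C=0 decouples.
∂C/∂a = 36(a - 4)(a - 2)(a - 1) = 0 at a ∈ {1, 2, 4}; ∂C/∂b = 2(b - 1) = 0 at b ∈ {1}.
The Hessian is diagonal: diag(C_aa, C_bb). Second derivatives: C_aa(1)=108, C_aa(2)=-72, C_aa(4)=216; C_bb(1)=2.
Saddle points occur where the two diagonal entries have opposite signs: (2, 1). Count: 1.

1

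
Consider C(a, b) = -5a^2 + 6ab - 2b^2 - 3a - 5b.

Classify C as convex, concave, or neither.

C is quadratic, so its Hessian is the constant matrix H = [[-10, 6], [6, -4]].
det(H) = 4, tr(H) = -14.
det(H) > 0 and tr(H) < 0, so H is negative definite everywhere: concave.

concave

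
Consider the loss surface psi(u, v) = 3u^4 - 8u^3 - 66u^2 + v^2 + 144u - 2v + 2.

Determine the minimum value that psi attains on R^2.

-566

psi(u,v) separates as P(u) + Q(v) + 2, so its minimum is min P + min Q + 2.
P'(u) = 12(u - 4)(u - 1)(u + 3) vanishes at u ∈ {-3, 1, 4}; Q'(v) = 2v - 2 vanishes at v ∈ {1}.
Local minima of P (where P''>0): P(-3)=-567, P(4)=-224. Local minima of Q: Q(1)=-1.
So the global minimum of psi is P(-3) + Q(1) + 2 = -567 − 1 + 2 = -566, attained at (-3, 1).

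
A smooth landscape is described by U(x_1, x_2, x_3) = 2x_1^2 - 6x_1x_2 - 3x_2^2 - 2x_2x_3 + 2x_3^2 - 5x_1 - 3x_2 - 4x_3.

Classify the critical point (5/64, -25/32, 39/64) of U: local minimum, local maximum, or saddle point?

The Hessian is constant: H = [[4, -6, 0], [-6, -6, -2], [0, -2, 4]].
Leading principal minors: Δ₁ = 4, Δ₂ = -60, Δ₃ = -256.
The minors fit neither the all-positive nor the alternating-sign pattern, so H is indefinite: a saddle point.

saddle point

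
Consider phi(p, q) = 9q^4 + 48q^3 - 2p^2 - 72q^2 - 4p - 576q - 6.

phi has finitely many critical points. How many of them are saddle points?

phi separates as a function of p plus a function of q, so ∇phi=0 decouples.
∂phi/∂p = -4(p + 1) = 0 at p ∈ {-1}; ∂phi/∂q = 36(q - 2)(q + 2)(q + 4) = 0 at q ∈ {-4, -2, 2}.
The Hessian is diagonal: diag(phi_pp, phi_qq). Second derivatives: phi_pp(-1)=-4; phi_qq(-4)=432, phi_qq(-2)=-288, phi_qq(2)=864.
Saddle points occur where the two diagonal entries have opposite signs: (-1, -4), (-1, 2). Count: 2.

2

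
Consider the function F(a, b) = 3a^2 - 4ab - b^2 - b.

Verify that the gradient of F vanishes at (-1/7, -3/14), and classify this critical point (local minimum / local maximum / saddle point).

∇F = (6a - 4b, -4a - 2b - 1); substituting (-1/7, -3/14) gives ∇F = (0, 0), so (-1/7, -3/14) is indeed a critical point.
The Hessian of F is constant: H = [[6, -4], [-4, -2]].
det(H) = 6·(-2) − (-4)² = -28.
Since det(H) < 0, H is indefinite and the critical point is a saddle point.

saddle point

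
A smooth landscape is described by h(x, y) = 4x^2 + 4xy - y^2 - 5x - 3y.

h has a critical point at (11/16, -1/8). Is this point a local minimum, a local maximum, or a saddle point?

The Hessian of h is constant: H = [[8, 4], [4, -2]].
det(H) = 8·(-2) − 4² = -32.
Since det(H) < 0, H is indefinite and the critical point is a saddle point.

saddle point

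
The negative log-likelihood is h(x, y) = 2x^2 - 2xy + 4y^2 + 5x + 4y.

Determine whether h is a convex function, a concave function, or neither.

h is quadratic, so its Hessian is the constant matrix H = [[4, -2], [-2, 8]].
det(H) = 28, tr(H) = 12.
det(H) > 0 and tr(H) > 0, so H is positive definite everywhere: convex.

convex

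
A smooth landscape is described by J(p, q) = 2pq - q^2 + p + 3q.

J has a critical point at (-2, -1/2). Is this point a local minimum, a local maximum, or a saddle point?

The Hessian of J is constant: H = [[0, 2], [2, -2]].
det(H) = 0·(-2) − 2² = -4.
Since det(H) < 0, H is indefinite and the critical point is a saddle point.

saddle point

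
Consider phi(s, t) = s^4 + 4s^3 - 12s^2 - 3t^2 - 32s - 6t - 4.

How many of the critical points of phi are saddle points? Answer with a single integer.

phi separates as a function of s plus a function of t, so ∇phi=0 decouples.
∂phi/∂s = 4(s - 2)(s + 1)(s + 4) = 0 at s ∈ {-4, -1, 2}; ∂phi/∂t = -6(t + 1) = 0 at t ∈ {-1}.
The Hessian is diagonal: diag(phi_ss, phi_tt). Second derivatives: phi_ss(-4)=72, phi_ss(-1)=-36, phi_ss(2)=72; phi_tt(-1)=-6.
Saddle points occur where the two diagonal entries have opposite signs: (-4, -1), (2, -1). Count: 2.

2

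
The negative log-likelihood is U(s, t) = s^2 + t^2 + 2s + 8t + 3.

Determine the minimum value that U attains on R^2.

-14

U(s,t) separates as P(s) + Q(t) + 3, so its minimum is min P + min Q + 3.
P'(s) = 2s + 2 vanishes at s ∈ {-1}; Q'(t) = 2(t + 4) vanishes at t ∈ {-4}.
Local minima of P (where P''>0): P(-1)=-1. Local minima of Q: Q(-4)=-16.
So the global minimum of U is P(-1) + Q(-4) + 3 = -1 − 16 + 3 = -14, attained at (-1, -4).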